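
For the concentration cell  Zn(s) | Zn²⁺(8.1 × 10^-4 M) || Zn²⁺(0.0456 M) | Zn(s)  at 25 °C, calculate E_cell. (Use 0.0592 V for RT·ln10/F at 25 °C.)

0.052 V

Both half-cells are Zn²⁺/Zn, so E°_cell = 0. The concentrated side is the cathode; the cell reaction moves Zn²⁺ from high to low concentration with n = 2.
Q = [Zn²⁺]_dilute/[Zn²⁺]_conc = 8.1 × 10^-4/0.0456 = 0.0178.
E = 0 − (0.0592/2) log Q = −(0.0592/2)(-1.750) = 0.0518 V.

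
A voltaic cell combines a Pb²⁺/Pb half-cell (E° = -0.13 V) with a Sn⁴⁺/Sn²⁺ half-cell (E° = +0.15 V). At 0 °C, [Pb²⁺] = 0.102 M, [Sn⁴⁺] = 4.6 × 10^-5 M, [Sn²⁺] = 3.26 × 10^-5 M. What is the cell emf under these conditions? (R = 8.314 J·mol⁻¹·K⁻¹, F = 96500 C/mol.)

0.311 V

The Sn⁴⁺/Sn²⁺ couple has the higher reduction potential and acts as the cathode, so E°_cell = +0.15 − (-0.13) = 0.28 V.
Balancing electrons gives n = 2; the reaction quotient is Q = [Pb²⁺]·[Sn²⁺]/[Sn⁴⁺] = 0.0723.
E = E° − (RT/nF) ln Q = 0.28 − (8.314×273)/(2×96500) × (-2.627) = 0.280 + 0.031 = 0.311 V.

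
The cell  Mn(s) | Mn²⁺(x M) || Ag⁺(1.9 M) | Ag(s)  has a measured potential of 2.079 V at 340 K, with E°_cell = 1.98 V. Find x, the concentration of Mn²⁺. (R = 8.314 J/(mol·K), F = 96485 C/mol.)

From the Nernst equation, ln Q = nF(E° − E)/RT = 2×96485×(1.98 − 2.079)/(8.314×340) = -6.758, so Q = 0.00116.
With Q = [Mn²⁺]/[Ag⁺]^2 and the known concentrations, [Mn²⁺] in the numerator gives [Mn²⁺] = 0.0042 M.

0.0042 M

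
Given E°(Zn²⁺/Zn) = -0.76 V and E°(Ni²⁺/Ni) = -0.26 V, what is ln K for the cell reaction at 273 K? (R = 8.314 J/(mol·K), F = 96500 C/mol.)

E°_cell = -0.26 − (-0.76) = 0.50 V, with n = 2 electrons transferred.
At equilibrium E = 0, so the Nernst equation gives ln K = nFE°/RT = (2)(96500)(0.50)/((8.314)(273)) = 42.52.

ln K = 42.5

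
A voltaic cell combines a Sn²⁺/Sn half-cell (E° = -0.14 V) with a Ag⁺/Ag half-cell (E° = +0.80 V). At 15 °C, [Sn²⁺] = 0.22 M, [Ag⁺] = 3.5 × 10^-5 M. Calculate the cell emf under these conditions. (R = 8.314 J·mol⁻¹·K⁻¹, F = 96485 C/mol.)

The Ag⁺/Ag couple has the higher reduction potential and acts as the cathode, so E°_cell = +0.80 − (-0.14) = 0.94 V.
Balancing electrons gives n = 2; the reaction quotient is Q = [Sn²⁺]/[Ag⁺]^2 = 1.8 × 10^8.
E = E° − (RT/nF) ln Q = 0.94 − (8.314×288)/(2×96485) × (19.006) = 0.940 − 0.236 = 0.704 V.

0.704 V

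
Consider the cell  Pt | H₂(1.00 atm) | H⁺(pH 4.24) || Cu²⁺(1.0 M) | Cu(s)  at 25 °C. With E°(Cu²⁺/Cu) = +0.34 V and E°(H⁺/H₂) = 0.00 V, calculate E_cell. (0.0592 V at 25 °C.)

0.59 V

The Cu²⁺/Cu couple is the cathode, so E°_cell = 0.34 V; n = 2.
[H⁺] = 10^(−4.24) = 5.8 × 10^-5 M, and Q = [H⁺]^2 / ([Cu²⁺]·P(H₂)) = 3.31 × 10^-9.
E = E° − (0.0592/2) log Q = 0.34 − (0.0592/2)(-8.480) = 0.591 V.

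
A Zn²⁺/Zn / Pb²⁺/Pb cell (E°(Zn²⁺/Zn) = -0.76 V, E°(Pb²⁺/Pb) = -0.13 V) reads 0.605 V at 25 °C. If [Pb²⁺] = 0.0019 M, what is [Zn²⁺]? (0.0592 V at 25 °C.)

From the Nernst equation, log Q = n(E° − E)/0.0592 = 2(0.63 − 0.605)/0.0592 = 0.845, so Q = 6.99.
With Q = [Zn²⁺]/[Pb²⁺] and the known concentrations, [Zn²⁺] in the numerator gives [Zn²⁺] = 0.013 M.

0.013 M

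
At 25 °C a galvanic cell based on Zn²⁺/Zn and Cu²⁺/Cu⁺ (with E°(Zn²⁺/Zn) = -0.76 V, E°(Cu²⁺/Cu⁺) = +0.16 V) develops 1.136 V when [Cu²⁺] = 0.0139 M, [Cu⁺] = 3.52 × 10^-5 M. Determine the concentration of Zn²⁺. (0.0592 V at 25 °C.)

From the Nernst equation, log Q = n(E° − E)/0.0592 = 2(0.92 − 1.136)/0.0592 = -7.297, so Q = 5.04 × 10^-8.
With Q = [Zn²⁺]·[Cu⁺]^2/[Cu²⁺]^2 and the known concentrations, [Zn²⁺] in the numerator gives [Zn²⁺] = 0.0079 M.

0.0079 M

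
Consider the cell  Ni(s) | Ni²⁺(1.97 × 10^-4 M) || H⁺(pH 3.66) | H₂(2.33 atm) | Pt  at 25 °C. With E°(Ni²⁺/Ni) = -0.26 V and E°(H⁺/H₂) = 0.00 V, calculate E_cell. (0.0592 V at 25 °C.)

0.14 V

The hydrogen couple is the cathode, so E°_cell = 0.26 V; n = 2.
[H⁺] = 10^(−3.66) = 2.2 × 10^-4 M, and Q = [Ni²⁺]·P(H₂) / [H⁺]^2 = 9590.
E = E° − (0.0592/2) log Q = 0.26 − (0.0592/2)(3.982) = 0.142 V.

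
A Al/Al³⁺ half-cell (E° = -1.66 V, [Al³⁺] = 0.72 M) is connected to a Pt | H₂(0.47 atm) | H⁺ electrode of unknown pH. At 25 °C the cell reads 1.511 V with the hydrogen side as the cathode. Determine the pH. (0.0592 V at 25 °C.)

E°_cell = 1.66 V and n = 6.
log Q = n(E° − E)/0.0592 = 6×(1.66 − 1.511)/0.0592 = 15.101.
With Q = [Al³⁺]^2·P(H₂)^3 / [H⁺]^6, solving for [H⁺] gives log[H⁺] = -2.728, so pH = 2.73.

pH = 2.73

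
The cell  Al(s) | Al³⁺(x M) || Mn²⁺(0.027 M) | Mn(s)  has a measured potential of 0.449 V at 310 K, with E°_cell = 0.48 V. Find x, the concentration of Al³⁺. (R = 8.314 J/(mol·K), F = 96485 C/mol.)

0.14 M

From the Nernst equation, ln Q = nF(E° − E)/RT = 6×96485×(0.48 − 0.449)/(8.314×310) = 6.963, so Q = 1060.
With Q = [Al³⁺]^2/[Mn²⁺]^3 and the known concentrations, [Al³⁺]^2 in the numerator gives [Al³⁺] = 0.14 M.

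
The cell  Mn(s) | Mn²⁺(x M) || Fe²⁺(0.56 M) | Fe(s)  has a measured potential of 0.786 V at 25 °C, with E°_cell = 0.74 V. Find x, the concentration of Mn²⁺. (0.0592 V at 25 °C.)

From the Nernst equation, log Q = n(E° − E)/0.0592 = 2(0.74 − 0.786)/0.0592 = -1.554, so Q = 0.0279.
With Q = [Mn²⁺]/[Fe²⁺] and the known concentrations, [Mn²⁺] in the numerator gives [Mn²⁺] = 0.016 M.

0.016 M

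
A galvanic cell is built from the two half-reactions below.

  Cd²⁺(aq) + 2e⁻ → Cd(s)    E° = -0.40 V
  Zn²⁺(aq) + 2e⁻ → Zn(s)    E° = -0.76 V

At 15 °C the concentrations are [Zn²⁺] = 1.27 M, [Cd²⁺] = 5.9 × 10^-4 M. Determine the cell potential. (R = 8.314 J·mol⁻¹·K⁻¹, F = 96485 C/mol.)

The Cd²⁺/Cd couple has the higher reduction potential and acts as the cathode, so E°_cell = -0.40 − (-0.76) = 0.36 V.
Balancing electrons gives n = 2; the reaction quotient is Q = [Zn²⁺]/[Cd²⁺] = 2150.
E = E° − (RT/nF) ln Q = 0.36 − (8.314×288)/(2×96485) × (7.674) = 0.360 − 0.095 = 0.265 V.

0.265 V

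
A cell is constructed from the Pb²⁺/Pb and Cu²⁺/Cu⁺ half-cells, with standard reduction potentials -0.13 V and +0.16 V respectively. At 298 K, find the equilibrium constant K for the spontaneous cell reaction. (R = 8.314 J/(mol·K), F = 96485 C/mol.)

E°_cell = +0.16 − (-0.13) = 0.29 V, with n = 2 electrons transferred.
At equilibrium E = 0, so the Nernst equation gives ln K = nFE°/RT = (2)(96485)(0.29)/((8.314)(298)) = 22.59.
K = e^22.59 = 6.4 × 10^9.

6.4 × 10^9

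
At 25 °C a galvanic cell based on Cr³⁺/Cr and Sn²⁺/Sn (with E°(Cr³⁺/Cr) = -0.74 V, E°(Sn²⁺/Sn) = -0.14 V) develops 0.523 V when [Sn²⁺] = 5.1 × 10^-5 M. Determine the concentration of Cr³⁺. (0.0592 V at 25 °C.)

From the Nernst equation, log Q = n(E° − E)/0.0592 = 6(0.60 − 0.523)/0.0592 = 7.804, so Q = 6.37 × 10^7.
With Q = [Cr³⁺]^2/[Sn²⁺]^3 and the known concentrations, [Cr³⁺]^2 in the numerator gives [Cr³⁺] = 0.0029 M.

0.0029 M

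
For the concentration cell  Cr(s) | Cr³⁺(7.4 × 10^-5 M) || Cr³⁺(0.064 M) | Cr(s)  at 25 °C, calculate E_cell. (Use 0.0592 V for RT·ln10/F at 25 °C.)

0.058 V

Both half-cells are Cr³⁺/Cr, so E°_cell = 0. The concentrated side is the cathode; the cell reaction moves Cr³⁺ from high to low concentration with n = 3.
Q = [Cr³⁺]_dilute/[Cr³⁺]_conc = 7.4 × 10^-5/0.064 = 0.00116.
E = 0 − (0.0592/3) log Q = −(0.0592/3)(-2.937) = 0.0580 V.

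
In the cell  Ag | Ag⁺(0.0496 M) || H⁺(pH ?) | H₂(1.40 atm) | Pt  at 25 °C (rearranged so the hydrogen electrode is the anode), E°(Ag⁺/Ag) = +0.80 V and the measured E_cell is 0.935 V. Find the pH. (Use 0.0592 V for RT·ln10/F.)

pH = 3.51

E°_cell = 0.80 V and n = 2.
log Q = n(E° − E)/0.0592 = 2×(0.80 − 0.935)/0.0592 = -4.561.
With Q = [H⁺]^2 / ([Ag⁺]^2·P(H₂)), solving for [H⁺] gives log[H⁺] = -3.512, so pH = 3.51.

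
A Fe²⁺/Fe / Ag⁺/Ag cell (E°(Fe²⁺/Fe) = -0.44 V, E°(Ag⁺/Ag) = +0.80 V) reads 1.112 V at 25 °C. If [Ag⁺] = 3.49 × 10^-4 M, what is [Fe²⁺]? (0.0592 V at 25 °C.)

From the Nernst equation, log Q = n(E° − E)/0.0592 = 2(1.24 − 1.112)/0.0592 = 4.324, so Q = 2.11 × 10^4.
With Q = [Fe²⁺]/[Ag⁺]^2 and the known concentrations, [Fe²⁺] in the numerator gives [Fe²⁺] = 0.0026 M.

0.0026 M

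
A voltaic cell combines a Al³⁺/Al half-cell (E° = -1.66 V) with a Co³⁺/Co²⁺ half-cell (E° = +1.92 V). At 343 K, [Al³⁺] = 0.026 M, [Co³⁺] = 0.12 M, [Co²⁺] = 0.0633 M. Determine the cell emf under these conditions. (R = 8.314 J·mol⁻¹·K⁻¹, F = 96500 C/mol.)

3.63 V

The Co³⁺/Co²⁺ couple has the higher reduction potential and acts as the cathode, so E°_cell = +1.92 − (-1.66) = 3.58 V.
Balancing electrons gives n = 3; the reaction quotient is Q = [Al³⁺]·[Co²⁺]^3/[Co³⁺]^3 = 0.00382.
E = E° − (RT/nF) ln Q = 3.58 − (8.314×343)/(3×96500) × (-5.568) = 3.580 + 0.055 = 3.635 V.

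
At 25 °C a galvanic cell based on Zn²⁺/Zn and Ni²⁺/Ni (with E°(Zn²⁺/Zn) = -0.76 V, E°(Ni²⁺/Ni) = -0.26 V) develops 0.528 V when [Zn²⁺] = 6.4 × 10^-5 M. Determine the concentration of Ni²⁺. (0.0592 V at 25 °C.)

5.7 × 10^-4 M

From the Nernst equation, log Q = n(E° − E)/0.0592 = 2(0.50 − 0.528)/0.0592 = -0.946, so Q = 0.113.
With Q = [Zn²⁺]/[Ni²⁺] and the known concentrations, [Ni²⁺] in the denominator gives [Ni²⁺] = 5.7 × 10^-4 M.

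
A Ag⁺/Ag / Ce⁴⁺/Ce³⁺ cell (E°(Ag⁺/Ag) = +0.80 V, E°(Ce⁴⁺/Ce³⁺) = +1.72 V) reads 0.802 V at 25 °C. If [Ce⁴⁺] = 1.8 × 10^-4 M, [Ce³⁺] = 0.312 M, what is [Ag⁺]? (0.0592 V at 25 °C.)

From the Nernst equation, log Q = n(E° − E)/0.0592 = 1(0.92 − 0.802)/0.0592 = 1.993, so Q = 98.5.
With Q = [Ag⁺]·[Ce³⁺]/[Ce⁴⁺] and the known concentrations, [Ag⁺] in the numerator gives [Ag⁺] = 0.057 M.

0.057 M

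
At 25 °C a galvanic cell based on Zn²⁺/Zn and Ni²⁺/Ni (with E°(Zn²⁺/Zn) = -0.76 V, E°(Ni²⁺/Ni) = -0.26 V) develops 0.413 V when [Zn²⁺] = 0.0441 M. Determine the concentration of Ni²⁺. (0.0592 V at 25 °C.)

From the Nernst equation, log Q = n(E° − E)/0.0592 = 2(0.50 − 0.413)/0.0592 = 2.939, so Q = 869.
With Q = [Zn²⁺]/[Ni²⁺] and the known concentrations, [Ni²⁺] in the denominator gives [Ni²⁺] = 5.1 × 10^-5 M.

5.1 × 10^-5 M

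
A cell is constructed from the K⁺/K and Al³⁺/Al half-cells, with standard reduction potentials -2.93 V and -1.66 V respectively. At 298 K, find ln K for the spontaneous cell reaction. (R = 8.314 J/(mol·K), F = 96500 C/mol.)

E°_cell = -1.66 − (-2.93) = 1.27 V, with n = 3 electrons transferred.
At equilibrium E = 0, so the Nernst equation gives ln K = nFE°/RT = (3)(96500)(1.27)/((8.314)(298)) = 148.40.

ln K = 148.4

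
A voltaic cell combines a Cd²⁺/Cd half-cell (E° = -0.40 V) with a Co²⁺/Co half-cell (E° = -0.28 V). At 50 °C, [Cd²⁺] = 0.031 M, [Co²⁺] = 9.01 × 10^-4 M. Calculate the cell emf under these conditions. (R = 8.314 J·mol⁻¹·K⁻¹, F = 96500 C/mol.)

0.071 V

The Co²⁺/Co couple has the higher reduction potential and acts as the cathode, so E°_cell = -0.28 − (-0.40) = 0.12 V.
Balancing electrons gives n = 2; the reaction quotient is Q = [Cd²⁺]/[Co²⁺] = 34.4.
E = E° − (RT/nF) ln Q = 0.12 − (8.314×323)/(2×96500) × (3.538) = 0.120 − 0.049 = 0.071 V.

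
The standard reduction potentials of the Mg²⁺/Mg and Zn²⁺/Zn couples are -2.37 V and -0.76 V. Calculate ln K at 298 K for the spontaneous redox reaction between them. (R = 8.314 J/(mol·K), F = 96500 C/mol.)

E°_cell = -0.76 − (-2.37) = 1.61 V, with n = 2 electrons transferred.
At equilibrium E = 0, so the Nernst equation gives ln K = nFE°/RT = (2)(96500)(1.61)/((8.314)(298)) = 125.42.

ln K = 125.4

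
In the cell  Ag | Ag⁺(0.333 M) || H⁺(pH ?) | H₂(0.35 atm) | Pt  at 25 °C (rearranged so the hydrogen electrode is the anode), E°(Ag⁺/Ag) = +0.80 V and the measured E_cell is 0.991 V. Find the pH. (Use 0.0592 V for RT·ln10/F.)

E°_cell = 0.80 V and n = 2.
log Q = n(E° − E)/0.0592 = 2×(0.80 − 0.991)/0.0592 = -6.453.
With Q = [H⁺]^2 / ([Ag⁺]^2·P(H₂)), solving for [H⁺] gives log[H⁺] = -3.932, so pH = 3.93.

pH = 3.93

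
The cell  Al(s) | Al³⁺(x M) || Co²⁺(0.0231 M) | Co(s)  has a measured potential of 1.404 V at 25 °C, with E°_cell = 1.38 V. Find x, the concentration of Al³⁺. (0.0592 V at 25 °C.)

2.1 × 10^-4 M

From the Nernst equation, log Q = n(E° − E)/0.0592 = 6(1.38 − 1.404)/0.0592 = -2.432, so Q = 0.00369.
With Q = [Al³⁺]^2/[Co²⁺]^3 and the known concentrations, [Al³⁺]^2 in the numerator gives [Al³⁺] = 2.1 × 10^-4 M.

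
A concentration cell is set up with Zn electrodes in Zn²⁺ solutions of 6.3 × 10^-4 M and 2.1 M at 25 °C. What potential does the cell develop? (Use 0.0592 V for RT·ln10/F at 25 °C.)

0.10 V

Both half-cells are Zn²⁺/Zn, so E°_cell = 0. The concentrated side is the cathode; the cell reaction moves Zn²⁺ from high to low concentration with n = 2.
Q = [Zn²⁺]_dilute/[Zn²⁺]_conc = 6.3 × 10^-4/2.1 = 3 × 10^-4.
E = 0 − (0.0592/2) log Q = −(0.0592/2)(-3.523) = 0.1043 V.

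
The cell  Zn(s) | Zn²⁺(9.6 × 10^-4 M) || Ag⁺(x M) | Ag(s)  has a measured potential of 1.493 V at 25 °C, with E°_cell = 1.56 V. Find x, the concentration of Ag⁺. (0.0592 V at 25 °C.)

From the Nernst equation, log Q = n(E° − E)/0.0592 = 2(1.56 − 1.493)/0.0592 = 2.264, so Q = 183.
With Q = [Zn²⁺]/[Ag⁺]^2 and the known concentrations, [Ag⁺]^2 in the denominator gives [Ag⁺] = 0.0023 M.

0.0023 M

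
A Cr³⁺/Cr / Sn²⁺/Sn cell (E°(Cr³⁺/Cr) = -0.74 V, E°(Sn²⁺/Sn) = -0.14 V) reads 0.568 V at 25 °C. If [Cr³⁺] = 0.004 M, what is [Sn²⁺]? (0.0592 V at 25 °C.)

0.0021 M

From the Nernst equation, log Q = n(E° − E)/0.0592 = 6(0.60 − 0.568)/0.0592 = 3.243, so Q = 1750.
With Q = [Cr³⁺]^2/[Sn²⁺]^3 and the known concentrations, [Sn²⁺]^3 in the denominator gives [Sn²⁺] = 0.0021 M.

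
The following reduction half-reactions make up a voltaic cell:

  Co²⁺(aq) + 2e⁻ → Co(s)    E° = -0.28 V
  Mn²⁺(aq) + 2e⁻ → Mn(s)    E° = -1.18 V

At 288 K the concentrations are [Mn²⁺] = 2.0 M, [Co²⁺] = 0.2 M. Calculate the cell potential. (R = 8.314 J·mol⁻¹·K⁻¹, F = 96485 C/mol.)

The Co²⁺/Co couple has the higher reduction potential and acts as the cathode, so E°_cell = -0.28 − (-1.18) = 0.90 V.
Balancing electrons gives n = 2; the reaction quotient is Q = [Mn²⁺]/[Co²⁺] = 10.0.
E = E° − (RT/nF) ln Q = 0.90 − (8.314×288)/(2×96485) × (2.303) = 0.900 − 0.029 = 0.871 V.

0.871 V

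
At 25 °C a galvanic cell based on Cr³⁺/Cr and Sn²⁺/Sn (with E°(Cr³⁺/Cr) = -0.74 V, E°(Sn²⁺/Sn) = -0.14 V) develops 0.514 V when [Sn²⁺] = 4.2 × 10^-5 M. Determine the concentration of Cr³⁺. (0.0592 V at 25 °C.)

0.0062 M

From the Nernst equation, log Q = n(E° − E)/0.0592 = 6(0.60 − 0.514)/0.0592 = 8.716, so Q = 5.2 × 10^8.
With Q = [Cr³⁺]^2/[Sn²⁺]^3 and the known concentrations, [Cr³⁺]^2 in the numerator gives [Cr³⁺] = 0.0062 M.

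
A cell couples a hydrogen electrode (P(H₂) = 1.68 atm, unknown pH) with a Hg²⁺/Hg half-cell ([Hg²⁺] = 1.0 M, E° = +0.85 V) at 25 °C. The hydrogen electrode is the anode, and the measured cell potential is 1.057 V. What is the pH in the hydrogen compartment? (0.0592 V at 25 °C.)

pH = 3.38

E°_cell = 0.85 V and n = 2.
log Q = n(E° − E)/0.0592 = 2×(0.85 − 1.057)/0.0592 = -6.993.
With Q = [H⁺]^2 / ([Hg²⁺]·P(H₂)), solving for [H⁺] gives log[H⁺] = -3.384, so pH = 3.38.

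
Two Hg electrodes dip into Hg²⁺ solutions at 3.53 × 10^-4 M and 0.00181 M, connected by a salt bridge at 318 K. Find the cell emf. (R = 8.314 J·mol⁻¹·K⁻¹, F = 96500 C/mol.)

0.022 V

Both half-cells are Hg²⁺/Hg, so E°_cell = 0. The concentrated side is the cathode; the cell reaction moves Hg²⁺ from high to low concentration with n = 2.
Q = [Hg²⁺]_dilute/[Hg²⁺]_conc = 3.53 × 10^-4/0.00181 = 0.195.
E = 0 − (RT/nF) ln Q = −((8.314×318)/(2×96500))(-1.635) = 0.0224 V.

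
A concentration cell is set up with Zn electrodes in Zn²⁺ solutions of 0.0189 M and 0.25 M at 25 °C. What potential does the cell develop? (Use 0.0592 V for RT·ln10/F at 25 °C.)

Both half-cells are Zn²⁺/Zn, so E°_cell = 0. The concentrated side is the cathode; the cell reaction moves Zn²⁺ from high to low concentration with n = 2.
Q = [Zn²⁺]_dilute/[Zn²⁺]_conc = 0.0189/0.25 = 0.0756.
E = 0 − (0.0592/2) log Q = −(0.0592/2)(-1.121) = 0.0332 V.

0.033 V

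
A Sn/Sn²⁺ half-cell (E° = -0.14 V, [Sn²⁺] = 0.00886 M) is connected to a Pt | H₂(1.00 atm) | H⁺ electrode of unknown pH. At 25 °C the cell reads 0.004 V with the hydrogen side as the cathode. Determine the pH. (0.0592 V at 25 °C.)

E°_cell = 0.14 V and n = 2.
log Q = n(E° − E)/0.0592 = 2×(0.14 − 0.004)/0.0592 = 4.595.
With Q = [Sn²⁺]·P(H₂) / [H⁺]^2, solving for [H⁺] gives log[H⁺] = -3.324, so pH = 3.32.

pH = 3.32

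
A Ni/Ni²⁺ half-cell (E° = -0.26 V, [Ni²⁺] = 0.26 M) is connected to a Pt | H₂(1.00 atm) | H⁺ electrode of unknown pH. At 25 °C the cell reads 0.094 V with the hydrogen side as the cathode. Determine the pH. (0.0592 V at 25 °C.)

pH = 3.10

E°_cell = 0.26 V and n = 2.
log Q = n(E° − E)/0.0592 = 2×(0.26 − 0.094)/0.0592 = 5.608.
With Q = [Ni²⁺]·P(H₂) / [H⁺]^2, solving for [H⁺] gives log[H⁺] = -3.097, so pH = 3.10.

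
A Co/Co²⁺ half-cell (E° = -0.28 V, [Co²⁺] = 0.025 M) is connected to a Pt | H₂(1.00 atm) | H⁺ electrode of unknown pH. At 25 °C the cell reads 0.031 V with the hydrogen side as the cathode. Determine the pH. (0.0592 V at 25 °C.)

E°_cell = 0.28 V and n = 2.
log Q = n(E° − E)/0.0592 = 2×(0.28 − 0.031)/0.0592 = 8.412.
With Q = [Co²⁺]·P(H₂) / [H⁺]^2, solving for [H⁺] gives log[H⁺] = -5.007, so pH = 5.01.

pH = 5.01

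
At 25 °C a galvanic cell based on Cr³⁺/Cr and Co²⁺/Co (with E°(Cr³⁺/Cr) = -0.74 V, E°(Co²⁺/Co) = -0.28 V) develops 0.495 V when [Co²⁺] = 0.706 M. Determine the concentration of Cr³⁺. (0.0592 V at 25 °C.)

From the Nernst equation, log Q = n(E° − E)/0.0592 = 6(0.46 − 0.495)/0.0592 = -3.547, so Q = 2.84 × 10^-4.
With Q = [Cr³⁺]^2/[Co²⁺]^3 and the known concentrations, [Cr³⁺]^2 in the numerator gives [Cr³⁺] = 0.01 M.

0.01 M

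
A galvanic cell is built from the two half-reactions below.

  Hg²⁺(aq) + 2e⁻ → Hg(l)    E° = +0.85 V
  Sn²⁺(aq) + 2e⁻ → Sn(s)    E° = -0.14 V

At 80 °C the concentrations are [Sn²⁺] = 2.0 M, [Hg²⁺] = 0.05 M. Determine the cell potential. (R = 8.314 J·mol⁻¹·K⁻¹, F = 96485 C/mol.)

0.934 V

The Hg²⁺/Hg couple has the higher reduction potential and acts as the cathode, so E°_cell = +0.85 − (-0.14) = 0.99 V.
Balancing electrons gives n = 2; the reaction quotient is Q = [Sn²⁺]/[Hg²⁺] = 40.0.
E = E° − (RT/nF) ln Q = 0.99 − (8.314×353)/(2×96485) × (3.689) = 0.990 − 0.056 = 0.934 V.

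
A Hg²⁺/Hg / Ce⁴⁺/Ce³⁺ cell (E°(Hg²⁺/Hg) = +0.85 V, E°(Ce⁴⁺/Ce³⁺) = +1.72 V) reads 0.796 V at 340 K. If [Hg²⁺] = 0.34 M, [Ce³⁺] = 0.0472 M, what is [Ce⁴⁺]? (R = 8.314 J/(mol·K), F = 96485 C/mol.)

From the Nernst equation, ln Q = nF(E° − E)/RT = 2×96485×(0.87 − 0.796)/(8.314×340) = 5.052, so Q = 156.
With Q = [Hg²⁺]·[Ce³⁺]^2/[Ce⁴⁺]^2 and the known concentrations, [Ce⁴⁺]^2 in the denominator gives [Ce⁴⁺] = 0.0022 M.

0.0022 M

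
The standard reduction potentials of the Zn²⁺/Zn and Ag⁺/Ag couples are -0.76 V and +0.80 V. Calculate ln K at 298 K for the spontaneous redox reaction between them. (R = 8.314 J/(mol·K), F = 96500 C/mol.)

E°_cell = +0.80 − (-0.76) = 1.56 V, with n = 2 electrons transferred.
At equilibrium E = 0, so the Nernst equation gives ln K = nFE°/RT = (2)(96500)(1.56)/((8.314)(298)) = 121.52.

ln K = 121.5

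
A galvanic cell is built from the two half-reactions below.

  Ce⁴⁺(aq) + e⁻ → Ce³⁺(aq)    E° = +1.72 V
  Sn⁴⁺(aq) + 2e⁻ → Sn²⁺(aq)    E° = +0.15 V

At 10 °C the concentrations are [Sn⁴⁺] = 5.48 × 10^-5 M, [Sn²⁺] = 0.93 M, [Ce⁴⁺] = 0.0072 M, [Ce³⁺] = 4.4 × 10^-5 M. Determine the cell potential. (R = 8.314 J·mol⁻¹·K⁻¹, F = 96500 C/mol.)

1.81 V

The Ce⁴⁺/Ce³⁺ couple has the higher reduction potential and acts as the cathode, so E°_cell = +1.72 − (+0.15) = 1.57 V.
Balancing electrons gives n = 2; the reaction quotient is Q = [Sn⁴⁺]·[Ce³⁺]^2/([Sn²⁺]·[Ce⁴⁺]^2) = 2.2 × 10^-9.
E = E° − (RT/nF) ln Q = 1.57 − (8.314×283)/(2×96500) × (-19.935) = 1.570 + 0.243 = 1.813 V.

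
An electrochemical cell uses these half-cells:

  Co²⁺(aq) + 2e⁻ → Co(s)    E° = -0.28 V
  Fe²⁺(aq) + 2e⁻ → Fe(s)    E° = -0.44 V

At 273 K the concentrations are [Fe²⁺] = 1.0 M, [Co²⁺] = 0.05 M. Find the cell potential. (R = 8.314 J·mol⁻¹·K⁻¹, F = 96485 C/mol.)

The Co²⁺/Co couple has the higher reduction potential and acts as the cathode, so E°_cell = -0.28 − (-0.44) = 0.16 V.
Balancing electrons gives n = 2; the reaction quotient is Q = [Fe²⁺]/[Co²⁺] = 20.0.
E = E° − (RT/nF) ln Q = 0.16 − (8.314×273)/(2×96485) × (2.996) = 0.160 − 0.035 = 0.125 V.

0.125 V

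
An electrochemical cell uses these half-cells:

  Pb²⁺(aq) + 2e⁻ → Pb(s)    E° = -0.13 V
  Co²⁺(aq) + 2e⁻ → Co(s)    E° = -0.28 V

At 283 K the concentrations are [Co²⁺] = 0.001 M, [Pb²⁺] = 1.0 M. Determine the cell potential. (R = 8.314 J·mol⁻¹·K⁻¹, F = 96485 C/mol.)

The Pb²⁺/Pb couple has the higher reduction potential and acts as the cathode, so E°_cell = -0.13 − (-0.28) = 0.15 V.
Balancing electrons gives n = 2; the reaction quotient is Q = [Co²⁺]/[Pb²⁺] = 0.00100.
E = E° − (RT/nF) ln Q = 0.15 − (8.314×283)/(2×96485) × (-6.908) = 0.150 + 0.084 = 0.234 V.

0.234 V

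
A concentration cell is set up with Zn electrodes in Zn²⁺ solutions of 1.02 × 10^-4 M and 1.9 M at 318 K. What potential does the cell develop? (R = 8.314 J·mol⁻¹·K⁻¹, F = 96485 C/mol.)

0.13 V

Both half-cells are Zn²⁺/Zn, so E°_cell = 0. The concentrated side is the cathode; the cell reaction moves Zn²⁺ from high to low concentration with n = 2.
Q = [Zn²⁺]_dilute/[Zn²⁺]_conc = 1.02 × 10^-4/1.9 = 5.37 × 10^-5.
E = 0 − (RT/nF) ln Q = −((8.314×318)/(2×96485))(-9.832) = 0.1347 V.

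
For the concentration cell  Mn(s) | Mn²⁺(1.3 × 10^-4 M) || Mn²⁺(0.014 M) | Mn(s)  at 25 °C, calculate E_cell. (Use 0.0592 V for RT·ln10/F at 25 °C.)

Both half-cells are Mn²⁺/Mn, so E°_cell = 0. The concentrated side is the cathode; the cell reaction moves Mn²⁺ from high to low concentration with n = 2.
Q = [Mn²⁺]_dilute/[Mn²⁺]_conc = 1.3 × 10^-4/0.014 = 0.00929.
E = 0 − (0.0592/2) log Q = −(0.0592/2)(-2.032) = 0.0601 V.

0.060 V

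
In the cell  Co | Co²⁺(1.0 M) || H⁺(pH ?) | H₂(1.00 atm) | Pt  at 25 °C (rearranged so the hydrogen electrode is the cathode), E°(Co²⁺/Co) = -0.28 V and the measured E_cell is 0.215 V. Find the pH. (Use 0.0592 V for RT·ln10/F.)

pH = 1.10

E°_cell = 0.28 V and n = 2.
log Q = n(E° − E)/0.0592 = 2×(0.28 − 0.215)/0.0592 = 2.196.
With Q = [Co²⁺]·P(H₂) / [H⁺]^2, solving for [H⁺] gives log[H⁺] = -1.098, so pH = 1.10.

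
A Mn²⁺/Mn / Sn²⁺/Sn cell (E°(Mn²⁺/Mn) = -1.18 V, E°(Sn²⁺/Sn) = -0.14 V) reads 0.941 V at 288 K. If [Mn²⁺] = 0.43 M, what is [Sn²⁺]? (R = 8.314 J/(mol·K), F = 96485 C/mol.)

1.5 × 10^-4 M

From the Nernst equation, ln Q = nF(E° − E)/RT = 2×96485×(1.04 − 0.941)/(8.314×288) = 7.979, so Q = 2920.
With Q = [Mn²⁺]/[Sn²⁺] and the known concentrations, [Sn²⁺] in the denominator gives [Sn²⁺] = 1.5 × 10^-4 M.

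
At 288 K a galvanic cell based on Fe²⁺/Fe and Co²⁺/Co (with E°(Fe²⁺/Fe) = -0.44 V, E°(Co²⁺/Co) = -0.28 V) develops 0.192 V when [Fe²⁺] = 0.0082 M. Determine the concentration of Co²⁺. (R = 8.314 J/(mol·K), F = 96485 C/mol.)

0.11 M

From the Nernst equation, ln Q = nF(E° − E)/RT = 2×96485×(0.16 − 0.192)/(8.314×288) = -2.579, so Q = 0.0759.
With Q = [Fe²⁺]/[Co²⁺] and the known concentrations, [Co²⁺] in the denominator gives [Co²⁺] = 0.11 M.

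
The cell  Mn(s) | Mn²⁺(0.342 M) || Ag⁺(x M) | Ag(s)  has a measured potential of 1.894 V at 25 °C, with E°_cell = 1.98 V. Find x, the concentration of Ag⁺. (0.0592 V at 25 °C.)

From the Nernst equation, log Q = n(E° − E)/0.0592 = 2(1.98 − 1.894)/0.0592 = 2.905, so Q = 804.
With Q = [Mn²⁺]/[Ag⁺]^2 and the known concentrations, [Ag⁺]^2 in the denominator gives [Ag⁺] = 0.021 M.

0.021 M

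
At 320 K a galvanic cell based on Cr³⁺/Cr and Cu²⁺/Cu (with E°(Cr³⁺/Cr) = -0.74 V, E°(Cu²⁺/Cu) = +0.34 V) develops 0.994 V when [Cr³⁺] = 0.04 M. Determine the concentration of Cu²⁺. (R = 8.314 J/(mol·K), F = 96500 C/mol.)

From the Nernst equation, ln Q = nF(E° − E)/RT = 6×96500×(1.08 − 0.994)/(8.314×320) = 18.716, so Q = 1.34 × 10^8.
With Q = [Cr³⁺]^2/[Cu²⁺]^3 and the known concentrations, [Cu²⁺]^3 in the denominator gives [Cu²⁺] = 2.3 × 10^-4 M.

2.3 × 10^-4 M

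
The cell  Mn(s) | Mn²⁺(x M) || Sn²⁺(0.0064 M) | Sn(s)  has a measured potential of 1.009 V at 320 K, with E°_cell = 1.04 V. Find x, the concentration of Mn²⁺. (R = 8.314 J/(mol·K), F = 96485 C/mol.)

0.061 M

From the Nernst equation, ln Q = nF(E° − E)/RT = 2×96485×(1.04 − 1.009)/(8.314×320) = 2.248, so Q = 9.47.
With Q = [Mn²⁺]/[Sn²⁺] and the known concentrations, [Mn²⁺] in the numerator gives [Mn²⁺] = 0.061 M.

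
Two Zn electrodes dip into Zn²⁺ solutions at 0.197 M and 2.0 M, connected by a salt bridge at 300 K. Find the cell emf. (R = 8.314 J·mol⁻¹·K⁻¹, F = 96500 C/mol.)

Both half-cells are Zn²⁺/Zn, so E°_cell = 0. The concentrated side is the cathode; the cell reaction moves Zn²⁺ from high to low concentration with n = 2.
Q = [Zn²⁺]_dilute/[Zn²⁺]_conc = 0.197/2.0 = 0.0985.
E = 0 − (RT/nF) ln Q = −((8.314×300)/(2×96500))(-2.318) = 0.0300 V.

0.030 V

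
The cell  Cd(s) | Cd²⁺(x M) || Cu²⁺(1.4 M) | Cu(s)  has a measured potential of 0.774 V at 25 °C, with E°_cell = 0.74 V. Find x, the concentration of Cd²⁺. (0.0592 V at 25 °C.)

From the Nernst equation, log Q = n(E° − E)/0.0592 = 2(0.74 − 0.774)/0.0592 = -1.149, so Q = 0.0710.
With Q = [Cd²⁺]/[Cu²⁺] and the known concentrations, [Cd²⁺] in the numerator gives [Cd²⁺] = 0.099 M.

0.099 M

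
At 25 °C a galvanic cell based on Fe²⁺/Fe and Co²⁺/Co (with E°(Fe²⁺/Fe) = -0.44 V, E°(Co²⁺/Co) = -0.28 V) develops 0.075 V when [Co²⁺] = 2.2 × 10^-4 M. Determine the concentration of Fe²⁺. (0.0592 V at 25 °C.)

0.16 M

From the Nernst equation, log Q = n(E° − E)/0.0592 = 2(0.16 − 0.075)/0.0592 = 2.872, so Q = 744.
With Q = [Fe²⁺]/[Co²⁺] and the known concentrations, [Fe²⁺] in the numerator gives [Fe²⁺] = 0.16 M.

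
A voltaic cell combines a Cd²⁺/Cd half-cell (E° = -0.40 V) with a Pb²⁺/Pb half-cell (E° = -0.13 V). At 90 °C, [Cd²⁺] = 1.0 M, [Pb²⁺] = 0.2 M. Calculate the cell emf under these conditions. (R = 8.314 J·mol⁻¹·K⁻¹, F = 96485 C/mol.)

0.245 V

The Pb²⁺/Pb couple has the higher reduction potential and acts as the cathode, so E°_cell = -0.13 − (-0.40) = 0.27 V.
Balancing electrons gives n = 2; the reaction quotient is Q = [Cd²⁺]/[Pb²⁺] = 5.00.
E = E° − (RT/nF) ln Q = 0.27 − (8.314×363)/(2×96485) × (1.609) = 0.270 − 0.025 = 0.245 V.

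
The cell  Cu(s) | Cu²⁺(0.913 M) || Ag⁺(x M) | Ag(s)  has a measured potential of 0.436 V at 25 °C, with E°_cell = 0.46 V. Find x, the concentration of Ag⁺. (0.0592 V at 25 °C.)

0.38 M

From the Nernst equation, log Q = n(E° − E)/0.0592 = 2(0.46 − 0.436)/0.0592 = 0.811, so Q = 6.47.
With Q = [Cu²⁺]/[Ag⁺]^2 and the known concentrations, [Ag⁺]^2 in the denominator gives [Ag⁺] = 0.38 M.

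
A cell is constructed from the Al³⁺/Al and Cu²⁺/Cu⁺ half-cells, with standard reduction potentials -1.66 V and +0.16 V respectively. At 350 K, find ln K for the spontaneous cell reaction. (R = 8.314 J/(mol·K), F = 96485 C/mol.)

E°_cell = +0.16 − (-1.66) = 1.82 V, with n = 3 electrons transferred.
At equilibrium E = 0, so the Nernst equation gives ln K = nFE°/RT = (3)(96485)(1.82)/((8.314)(350)) = 181.04.

ln K = 181.0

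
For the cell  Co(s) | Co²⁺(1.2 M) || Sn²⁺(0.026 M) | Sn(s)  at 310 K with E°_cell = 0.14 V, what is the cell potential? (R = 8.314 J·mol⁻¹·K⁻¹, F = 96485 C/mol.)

0.089 V

Balancing electrons gives n = 2; the reaction quotient is Q = [Co²⁺]/[Sn²⁺] = 46.2.
E = E° − (RT/nF) ln Q = 0.14 − (8.314×310)/(2×96485) × (3.832) = 0.140 − 0.051 = 0.089 V.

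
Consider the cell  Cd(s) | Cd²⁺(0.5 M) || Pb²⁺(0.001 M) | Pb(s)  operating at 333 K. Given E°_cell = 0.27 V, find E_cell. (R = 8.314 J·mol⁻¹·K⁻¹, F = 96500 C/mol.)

Balancing electrons gives n = 2; the reaction quotient is Q = [Cd²⁺]/[Pb²⁺] = 500.
E = E° − (RT/nF) ln Q = 0.27 − (8.314×333)/(2×96500) × (6.215) = 0.270 − 0.089 = 0.181 V.

0.181 V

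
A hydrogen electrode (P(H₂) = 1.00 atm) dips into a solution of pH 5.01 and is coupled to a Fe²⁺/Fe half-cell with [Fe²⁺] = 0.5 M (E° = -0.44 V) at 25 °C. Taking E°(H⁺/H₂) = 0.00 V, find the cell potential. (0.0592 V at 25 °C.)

0.15 V

The hydrogen couple is the cathode, so E°_cell = 0.44 V; n = 2.
[H⁺] = 10^(−5.01) = 9.8 × 10^-6 M, and Q = [Fe²⁺]·P(H₂) / [H⁺]^2 = 5.24 × 10^9.
E = E° − (0.0592/2) log Q = 0.44 − (0.0592/2)(9.719) = 0.152 V.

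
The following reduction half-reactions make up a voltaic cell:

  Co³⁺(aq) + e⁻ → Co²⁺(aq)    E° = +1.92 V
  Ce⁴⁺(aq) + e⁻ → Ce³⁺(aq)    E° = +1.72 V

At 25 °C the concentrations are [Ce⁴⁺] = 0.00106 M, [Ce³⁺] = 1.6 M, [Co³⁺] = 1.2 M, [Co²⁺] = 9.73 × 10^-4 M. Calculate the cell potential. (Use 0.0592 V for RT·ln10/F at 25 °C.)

The Co³⁺/Co²⁺ couple has the higher reduction potential and acts as the cathode, so E°_cell = +1.92 − (+1.72) = 0.20 V.
Balancing electrons gives n = 1; the reaction quotient is Q = [Ce⁴⁺]·[Co²⁺]/([Ce³⁺]·[Co³⁺]) = 5.37 × 10^-7.
At 25 °C, E = E° − (0.0592/n) log Q = 0.20 − (0.0592/1)(-6.270) = 0.200 + 0.371 = 0.571 V.

0.571 V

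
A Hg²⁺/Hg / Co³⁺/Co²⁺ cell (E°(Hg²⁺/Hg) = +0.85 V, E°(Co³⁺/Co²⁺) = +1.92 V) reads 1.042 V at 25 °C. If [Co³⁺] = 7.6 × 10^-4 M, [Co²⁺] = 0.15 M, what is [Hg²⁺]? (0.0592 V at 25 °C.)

2.3 × 10^-4 M

From the Nernst equation, log Q = n(E° − E)/0.0592 = 2(1.07 − 1.042)/0.0592 = 0.946, so Q = 8.83.
With Q = [Hg²⁺]·[Co²⁺]^2/[Co³⁺]^2 and the known concentrations, [Hg²⁺] in the numerator gives [Hg²⁺] = 2.3 × 10^-4 M.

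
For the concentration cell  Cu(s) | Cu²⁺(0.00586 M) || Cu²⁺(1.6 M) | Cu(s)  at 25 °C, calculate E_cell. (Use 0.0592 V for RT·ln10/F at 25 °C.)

Both half-cells are Cu²⁺/Cu, so E°_cell = 0. The concentrated side is the cathode; the cell reaction moves Cu²⁺ from high to low concentration with n = 2.
Q = [Cu²⁺]_dilute/[Cu²⁺]_conc = 0.00586/1.6 = 0.00366.
E = 0 − (0.0592/2) log Q = −(0.0592/2)(-2.436) = 0.0721 V.

0.072 V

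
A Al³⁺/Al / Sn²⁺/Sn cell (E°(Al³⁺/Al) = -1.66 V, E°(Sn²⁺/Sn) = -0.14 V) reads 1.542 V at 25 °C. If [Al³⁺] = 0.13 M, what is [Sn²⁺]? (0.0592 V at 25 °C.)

1.4 M

From the Nernst equation, log Q = n(E° − E)/0.0592 = 6(1.52 − 1.542)/0.0592 = -2.230, so Q = 0.00589.
With Q = [Al³⁺]^2/[Sn²⁺]^3 and the known concentrations, [Sn²⁺]^3 in the denominator gives [Sn²⁺] = 1.4 M.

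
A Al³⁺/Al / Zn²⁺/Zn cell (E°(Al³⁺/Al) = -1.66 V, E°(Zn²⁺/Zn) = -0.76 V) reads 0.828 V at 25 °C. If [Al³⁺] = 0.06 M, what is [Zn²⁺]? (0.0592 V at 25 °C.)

5.7 × 10^-4 M

From the Nernst equation, log Q = n(E° − E)/0.0592 = 6(0.90 − 0.828)/0.0592 = 7.297, so Q = 1.98 × 10^7.
With Q = [Al³⁺]^2/[Zn²⁺]^3 and the known concentrations, [Zn²⁺]^3 in the denominator gives [Zn²⁺] = 5.7 × 10^-4 M.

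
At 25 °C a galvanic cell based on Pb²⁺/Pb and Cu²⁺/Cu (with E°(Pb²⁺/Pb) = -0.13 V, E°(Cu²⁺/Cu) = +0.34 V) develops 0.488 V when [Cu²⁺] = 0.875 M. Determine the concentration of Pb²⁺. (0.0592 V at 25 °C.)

From the Nernst equation, log Q = n(E° − E)/0.0592 = 2(0.47 − 0.488)/0.0592 = -0.608, so Q = 0.247.
With Q = [Pb²⁺]/[Cu²⁺] and the known concentrations, [Pb²⁺] in the numerator gives [Pb²⁺] = 0.22 M.

0.22 M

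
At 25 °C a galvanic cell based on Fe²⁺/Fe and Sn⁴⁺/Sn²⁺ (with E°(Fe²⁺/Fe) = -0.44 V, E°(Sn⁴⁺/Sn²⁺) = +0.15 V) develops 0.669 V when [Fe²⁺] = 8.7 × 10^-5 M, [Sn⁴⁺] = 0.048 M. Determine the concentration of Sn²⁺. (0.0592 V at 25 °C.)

From the Nernst equation, log Q = n(E° − E)/0.0592 = 2(0.59 − 0.669)/0.0592 = -2.669, so Q = 0.00214.
With Q = [Fe²⁺]·[Sn²⁺]/[Sn⁴⁺] and the known concentrations, [Sn²⁺] in the numerator gives [Sn²⁺] = 1.2 M.

1.2 M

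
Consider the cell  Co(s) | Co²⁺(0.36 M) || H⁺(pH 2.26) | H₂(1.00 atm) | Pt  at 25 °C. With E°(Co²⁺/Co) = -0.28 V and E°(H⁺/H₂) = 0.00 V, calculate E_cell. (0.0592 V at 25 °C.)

0.16 V

The hydrogen couple is the cathode, so E°_cell = 0.28 V; n = 2.
[H⁺] = 10^(−2.26) = 0.0055 M, and Q = [Co²⁺]·P(H₂) / [H⁺]^2 = 1.19 × 10^4.
E = E° − (0.0592/2) log Q = 0.28 − (0.0592/2)(4.076) = 0.159 V.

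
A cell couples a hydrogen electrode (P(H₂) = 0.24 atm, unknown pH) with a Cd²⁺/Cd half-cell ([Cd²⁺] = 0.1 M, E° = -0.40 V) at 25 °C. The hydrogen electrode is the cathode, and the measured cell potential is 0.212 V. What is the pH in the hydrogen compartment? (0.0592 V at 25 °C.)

pH = 3.99

E°_cell = 0.40 V and n = 2.
log Q = n(E° − E)/0.0592 = 2×(0.40 − 0.212)/0.0592 = 6.351.
With Q = [Cd²⁺]·P(H₂) / [H⁺]^2, solving for [H⁺] gives log[H⁺] = -3.986, so pH = 3.99.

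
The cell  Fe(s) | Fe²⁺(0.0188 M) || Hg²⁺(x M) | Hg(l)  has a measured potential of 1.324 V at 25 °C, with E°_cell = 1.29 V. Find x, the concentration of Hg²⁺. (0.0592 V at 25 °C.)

From the Nernst equation, log Q = n(E° − E)/0.0592 = 2(1.29 − 1.324)/0.0592 = -1.149, so Q = 0.0710.
With Q = [Fe²⁺]/[Hg²⁺] and the known concentrations, [Hg²⁺] in the denominator gives [Hg²⁺] = 0.26 M.

0.26 M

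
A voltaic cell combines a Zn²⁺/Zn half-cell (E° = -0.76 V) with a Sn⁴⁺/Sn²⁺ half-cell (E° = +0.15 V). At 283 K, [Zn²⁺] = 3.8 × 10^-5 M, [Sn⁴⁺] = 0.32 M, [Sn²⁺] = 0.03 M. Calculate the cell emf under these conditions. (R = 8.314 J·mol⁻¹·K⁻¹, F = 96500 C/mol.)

The Sn⁴⁺/Sn²⁺ couple has the higher reduction potential and acts as the cathode, so E°_cell = +0.15 − (-0.76) = 0.91 V.
Balancing electrons gives n = 2; the reaction quotient is Q = [Zn²⁺]·[Sn²⁺]/[Sn⁴⁺] = 3.56 × 10^-6.
E = E° − (RT/nF) ln Q = 0.91 − (8.314×283)/(2×96500) × (-12.545) = 0.910 + 0.153 = 1.063 V.

1.06 V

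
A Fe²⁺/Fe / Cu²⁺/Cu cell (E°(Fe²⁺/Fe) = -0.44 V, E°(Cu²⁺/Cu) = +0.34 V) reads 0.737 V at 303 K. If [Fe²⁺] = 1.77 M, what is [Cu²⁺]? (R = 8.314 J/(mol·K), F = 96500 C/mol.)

0.066 M

From the Nernst equation, ln Q = nF(E° − E)/RT = 2×96500×(0.78 − 0.737)/(8.314×303) = 3.294, so Q = 27.0.
With Q = [Fe²⁺]/[Cu²⁺] and the known concentrations, [Cu²⁺] in the denominator gives [Cu²⁺] = 0.066 M.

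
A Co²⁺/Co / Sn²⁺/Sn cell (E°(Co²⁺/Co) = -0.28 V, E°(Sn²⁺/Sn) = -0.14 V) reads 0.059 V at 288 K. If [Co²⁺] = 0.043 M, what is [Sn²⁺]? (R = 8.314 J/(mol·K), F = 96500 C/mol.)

6.3 × 10^-5 M

From the Nernst equation, ln Q = nF(E° − E)/RT = 2×96500×(0.14 − 0.059)/(8.314×288) = 6.529, so Q = 685.
With Q = [Co²⁺]/[Sn²⁺] and the known concentrations, [Sn²⁺] in the denominator gives [Sn²⁺] = 6.3 × 10^-5 M.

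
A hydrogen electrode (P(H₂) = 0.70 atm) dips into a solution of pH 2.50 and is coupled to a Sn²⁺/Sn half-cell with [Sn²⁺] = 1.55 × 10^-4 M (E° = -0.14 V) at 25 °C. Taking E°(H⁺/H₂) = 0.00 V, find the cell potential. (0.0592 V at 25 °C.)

0.11 V

The hydrogen couple is the cathode, so E°_cell = 0.14 V; n = 2.
[H⁺] = 10^(−2.50) = 0.0032 M, and Q = [Sn²⁺]·P(H₂) / [H⁺]^2 = 10.8.
E = E° − (0.0592/2) log Q = 0.14 − (0.0592/2)(1.035) = 0.109 V.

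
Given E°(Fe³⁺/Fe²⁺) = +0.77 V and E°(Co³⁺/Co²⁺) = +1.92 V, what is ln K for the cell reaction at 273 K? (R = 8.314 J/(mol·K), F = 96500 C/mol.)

ln K = 48.9

E°_cell = +1.92 − (+0.77) = 1.15 V, with n = 1 electron transferred.
At equilibrium E = 0, so the Nernst equation gives ln K = nFE°/RT = (1)(96500)(1.15)/((8.314)(273)) = 48.89.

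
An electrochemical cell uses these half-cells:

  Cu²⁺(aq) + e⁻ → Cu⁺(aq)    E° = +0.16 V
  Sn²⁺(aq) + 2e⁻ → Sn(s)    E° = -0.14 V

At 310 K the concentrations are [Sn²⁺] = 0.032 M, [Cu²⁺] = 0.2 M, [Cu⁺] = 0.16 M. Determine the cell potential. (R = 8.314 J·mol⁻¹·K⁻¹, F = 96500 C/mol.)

The Cu²⁺/Cu⁺ couple has the higher reduction potential and acts as the cathode, so E°_cell = +0.16 − (-0.14) = 0.30 V.
Balancing electrons gives n = 2; the reaction quotient is Q = [Sn²⁺]·[Cu⁺]^2/[Cu²⁺]^2 = 0.0205.
E = E° − (RT/nF) ln Q = 0.30 − (8.314×310)/(2×96500) × (-3.888) = 0.300 + 0.052 = 0.352 V.

0.352 V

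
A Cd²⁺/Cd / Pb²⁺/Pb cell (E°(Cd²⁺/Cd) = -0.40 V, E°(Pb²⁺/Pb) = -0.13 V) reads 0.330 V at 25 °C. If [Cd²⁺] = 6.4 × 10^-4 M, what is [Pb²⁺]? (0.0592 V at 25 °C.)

0.068 M

From the Nernst equation, log Q = n(E° − E)/0.0592 = 2(0.27 − 0.330)/0.0592 = -2.027, so Q = 0.00940.
With Q = [Cd²⁺]/[Pb²⁺] and the known concentrations, [Pb²⁺] in the denominator gives [Pb²⁺] = 0.068 M.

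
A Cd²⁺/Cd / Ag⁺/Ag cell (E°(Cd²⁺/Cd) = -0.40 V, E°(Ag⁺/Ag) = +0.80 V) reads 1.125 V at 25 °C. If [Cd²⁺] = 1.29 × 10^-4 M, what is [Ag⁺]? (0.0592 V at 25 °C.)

From the Nernst equation, log Q = n(E° − E)/0.0592 = 2(1.20 − 1.125)/0.0592 = 2.534, so Q = 342.
With Q = [Cd²⁺]/[Ag⁺]^2 and the known concentrations, [Ag⁺]^2 in the denominator gives [Ag⁺] = 6.1 × 10^-4 M.

6.1 × 10^-4 M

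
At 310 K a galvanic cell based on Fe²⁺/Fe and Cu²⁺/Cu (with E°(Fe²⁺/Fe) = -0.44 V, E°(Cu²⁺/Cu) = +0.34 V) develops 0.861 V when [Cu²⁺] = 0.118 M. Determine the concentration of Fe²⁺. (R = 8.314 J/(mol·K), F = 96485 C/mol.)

2.7 × 10^-4 M

From the Nernst equation, ln Q = nF(E° − E)/RT = 2×96485×(0.78 − 0.861)/(8.314×310) = -6.065, so Q = 0.00232.
With Q = [Fe²⁺]/[Cu²⁺] and the known concentrations, [Fe²⁺] in the numerator gives [Fe²⁺] = 2.7 × 10^-4 M.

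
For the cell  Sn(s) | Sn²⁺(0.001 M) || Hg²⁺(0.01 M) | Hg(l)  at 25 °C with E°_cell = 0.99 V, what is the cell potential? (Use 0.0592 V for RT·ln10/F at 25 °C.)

Balancing electrons gives n = 2; the reaction quotient is Q = [Sn²⁺]/[Hg²⁺] = 0.100.
At 25 °C, E = E° − (0.0592/n) log Q = 0.99 − (0.0592/2)(-1.000) = 0.990 + 0.030 = 1.020 V.

1.02 V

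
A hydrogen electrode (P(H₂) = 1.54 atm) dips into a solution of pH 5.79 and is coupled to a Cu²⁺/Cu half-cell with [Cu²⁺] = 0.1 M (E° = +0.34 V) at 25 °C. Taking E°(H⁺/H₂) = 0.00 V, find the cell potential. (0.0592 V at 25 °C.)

The Cu²⁺/Cu couple is the cathode, so E°_cell = 0.34 V; n = 2.
[H⁺] = 10^(−5.79) = 1.6 × 10^-6 M, and Q = [H⁺]^2 / ([Cu²⁺]·P(H₂)) = 1.71 × 10^-11.
E = E° − (0.0592/2) log Q = 0.34 − (0.0592/2)(-10.768) = 0.659 V.

0.66 V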